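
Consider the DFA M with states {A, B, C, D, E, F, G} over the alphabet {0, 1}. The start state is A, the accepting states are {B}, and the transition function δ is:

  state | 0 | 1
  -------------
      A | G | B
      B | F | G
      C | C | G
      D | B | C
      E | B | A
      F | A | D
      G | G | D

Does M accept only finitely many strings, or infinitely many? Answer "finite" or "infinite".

State A is reachable from the start and can reach an accepting state, and it lies on the cycle A → B → F → A.
Traversing that cycle any number of times yields accepted strings of unbounded length, so the language is infinite.

infinite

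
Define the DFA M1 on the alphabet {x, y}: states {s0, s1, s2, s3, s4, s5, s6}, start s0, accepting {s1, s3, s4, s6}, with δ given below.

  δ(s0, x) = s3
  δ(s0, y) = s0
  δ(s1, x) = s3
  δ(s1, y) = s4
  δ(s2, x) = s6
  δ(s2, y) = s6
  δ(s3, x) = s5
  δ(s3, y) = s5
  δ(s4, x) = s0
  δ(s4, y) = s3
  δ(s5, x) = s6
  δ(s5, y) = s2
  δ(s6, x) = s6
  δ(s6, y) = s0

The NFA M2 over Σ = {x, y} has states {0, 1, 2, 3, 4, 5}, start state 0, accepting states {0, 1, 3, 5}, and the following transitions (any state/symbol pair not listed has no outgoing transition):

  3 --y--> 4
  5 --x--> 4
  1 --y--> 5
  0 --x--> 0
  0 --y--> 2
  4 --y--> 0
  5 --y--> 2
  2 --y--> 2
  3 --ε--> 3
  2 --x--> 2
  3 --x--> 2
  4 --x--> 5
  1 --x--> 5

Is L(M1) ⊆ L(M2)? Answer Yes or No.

The string yx is in L(M1) but not in L(M2).
So L(M1) ⊄ L(M2).

No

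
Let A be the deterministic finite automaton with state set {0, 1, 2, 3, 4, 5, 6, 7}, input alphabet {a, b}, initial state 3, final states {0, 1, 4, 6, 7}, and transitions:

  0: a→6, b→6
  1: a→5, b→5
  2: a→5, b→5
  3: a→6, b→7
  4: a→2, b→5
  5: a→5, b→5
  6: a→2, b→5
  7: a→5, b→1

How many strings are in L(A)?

3

The useful subgraph on states {1, 3, 6, 7} is acyclic, so L(A) is finite; the longest accepting path visits 3 useful states, giving maximum string length 2.
Counting accepting paths from 3 by length: 2 of length 1, 1 of length 2. Total 3.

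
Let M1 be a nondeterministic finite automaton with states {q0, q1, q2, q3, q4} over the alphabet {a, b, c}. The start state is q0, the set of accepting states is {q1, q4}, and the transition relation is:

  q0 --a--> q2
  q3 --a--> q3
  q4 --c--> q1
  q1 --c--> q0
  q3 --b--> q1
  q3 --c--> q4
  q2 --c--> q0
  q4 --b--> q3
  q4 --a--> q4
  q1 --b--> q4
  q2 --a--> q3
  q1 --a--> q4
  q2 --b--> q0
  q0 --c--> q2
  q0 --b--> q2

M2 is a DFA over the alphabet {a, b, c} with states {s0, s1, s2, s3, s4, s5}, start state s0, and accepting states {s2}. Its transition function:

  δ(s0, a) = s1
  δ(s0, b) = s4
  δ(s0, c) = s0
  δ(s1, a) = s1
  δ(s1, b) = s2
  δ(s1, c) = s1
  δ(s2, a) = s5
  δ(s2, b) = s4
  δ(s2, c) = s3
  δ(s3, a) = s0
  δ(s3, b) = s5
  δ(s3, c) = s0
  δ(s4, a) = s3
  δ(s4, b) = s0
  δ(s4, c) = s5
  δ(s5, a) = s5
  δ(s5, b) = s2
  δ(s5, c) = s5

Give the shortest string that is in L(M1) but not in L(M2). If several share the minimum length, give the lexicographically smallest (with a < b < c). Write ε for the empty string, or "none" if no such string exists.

aac

The string aac is accepted by M1 but not by M2.
No shorter string lies in the difference, and aac is the lexicographically first length-3 string in L(M1) \ L(M2).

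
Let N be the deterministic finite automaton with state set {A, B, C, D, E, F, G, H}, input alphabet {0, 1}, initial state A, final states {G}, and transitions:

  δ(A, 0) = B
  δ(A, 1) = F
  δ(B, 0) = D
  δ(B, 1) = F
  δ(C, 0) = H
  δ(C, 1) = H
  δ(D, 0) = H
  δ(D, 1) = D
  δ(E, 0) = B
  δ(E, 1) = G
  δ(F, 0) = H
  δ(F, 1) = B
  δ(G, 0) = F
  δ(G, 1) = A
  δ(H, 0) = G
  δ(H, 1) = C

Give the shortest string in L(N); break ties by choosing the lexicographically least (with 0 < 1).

100

A breadth-first search from A reaches an accepting state first via the path A → F → H → G on input 100.
No string of length < 3 is accepted (BFS exhausts all shorter strings without reaching an accepting state), and 100 is the lexicographically least accepting string of length 3.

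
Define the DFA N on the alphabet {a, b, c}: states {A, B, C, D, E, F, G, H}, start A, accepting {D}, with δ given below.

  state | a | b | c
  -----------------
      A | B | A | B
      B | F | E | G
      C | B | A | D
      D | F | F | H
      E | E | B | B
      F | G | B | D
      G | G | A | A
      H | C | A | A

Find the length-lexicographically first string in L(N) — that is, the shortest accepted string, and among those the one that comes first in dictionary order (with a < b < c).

A breadth-first search from A reaches an accepting state first via the path A → B → F → D on input aac.
No string of length < 3 is accepted (BFS exhausts all shorter strings without reaching an accepting state), and aac is the lexicographically least accepting string of length 3.

aac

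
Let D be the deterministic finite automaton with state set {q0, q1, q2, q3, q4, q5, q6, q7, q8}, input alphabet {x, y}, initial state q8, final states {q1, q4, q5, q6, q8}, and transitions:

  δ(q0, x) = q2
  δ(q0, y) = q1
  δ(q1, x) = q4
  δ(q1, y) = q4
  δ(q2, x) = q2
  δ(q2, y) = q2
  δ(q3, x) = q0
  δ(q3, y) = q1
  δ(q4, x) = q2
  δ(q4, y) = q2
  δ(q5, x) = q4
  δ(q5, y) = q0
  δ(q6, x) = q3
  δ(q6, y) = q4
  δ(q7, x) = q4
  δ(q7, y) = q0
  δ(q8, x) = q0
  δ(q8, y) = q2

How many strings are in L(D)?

4

The useful subgraph on states {q0, q1, q4, q8} is acyclic, so L(D) is finite; the longest accepting path visits 4 useful states, giving maximum string length 3.
Counting accepting paths from q8 by length: 1 of length 0, 1 of length 2, 2 of length 3. Total 4.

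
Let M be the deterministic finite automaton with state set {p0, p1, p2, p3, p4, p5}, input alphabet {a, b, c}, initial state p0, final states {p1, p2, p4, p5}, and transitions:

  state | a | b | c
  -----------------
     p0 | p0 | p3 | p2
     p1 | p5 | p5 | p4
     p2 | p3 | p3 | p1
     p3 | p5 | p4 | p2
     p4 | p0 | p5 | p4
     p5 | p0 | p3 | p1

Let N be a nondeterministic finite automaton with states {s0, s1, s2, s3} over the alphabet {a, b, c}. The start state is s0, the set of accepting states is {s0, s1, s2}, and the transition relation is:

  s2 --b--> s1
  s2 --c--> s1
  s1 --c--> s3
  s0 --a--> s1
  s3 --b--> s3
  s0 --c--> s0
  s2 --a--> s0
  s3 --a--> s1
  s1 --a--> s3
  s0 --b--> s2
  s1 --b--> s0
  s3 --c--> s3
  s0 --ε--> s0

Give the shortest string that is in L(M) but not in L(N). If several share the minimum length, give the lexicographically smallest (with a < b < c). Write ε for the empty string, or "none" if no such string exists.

ac

The string ac is accepted by M but not by N.
No shorter string lies in the difference, and ac is the lexicographically first length-2 string in L(M) \ L(N).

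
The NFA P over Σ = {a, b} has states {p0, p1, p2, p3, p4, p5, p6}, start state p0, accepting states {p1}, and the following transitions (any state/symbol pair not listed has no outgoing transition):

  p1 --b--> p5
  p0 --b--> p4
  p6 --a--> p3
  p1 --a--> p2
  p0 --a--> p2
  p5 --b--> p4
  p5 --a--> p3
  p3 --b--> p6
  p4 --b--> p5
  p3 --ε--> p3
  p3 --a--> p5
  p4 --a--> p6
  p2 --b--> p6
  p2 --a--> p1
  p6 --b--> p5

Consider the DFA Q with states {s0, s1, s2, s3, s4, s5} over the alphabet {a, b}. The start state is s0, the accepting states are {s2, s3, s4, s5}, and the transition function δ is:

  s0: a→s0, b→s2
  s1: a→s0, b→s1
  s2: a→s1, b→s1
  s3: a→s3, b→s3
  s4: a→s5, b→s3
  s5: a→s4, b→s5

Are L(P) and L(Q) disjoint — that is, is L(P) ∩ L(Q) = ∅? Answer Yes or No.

Yes

Exploring the product automaton P × Q from the start pair (p0, s0), following both machines on each input symbol, reaches 13 state pairs: (p0, s0), (p2, s0), (p4, s2), (p1, s0), (p6, s2), (p6, s1), (p5, s1), (p5, s2), (p3, s1), (p3, s0), (p4, s1), (p5, s0), (p6, s0).
P accepts in {p1} and Q accepts in {s2, s3, s4, s5}; no reachable pair has both components accepting, so no string drives both machines to acceptance simultaneously and L(P) ∩ L(Q) = ∅.
So no string is accepted by both, and the intersection is empty.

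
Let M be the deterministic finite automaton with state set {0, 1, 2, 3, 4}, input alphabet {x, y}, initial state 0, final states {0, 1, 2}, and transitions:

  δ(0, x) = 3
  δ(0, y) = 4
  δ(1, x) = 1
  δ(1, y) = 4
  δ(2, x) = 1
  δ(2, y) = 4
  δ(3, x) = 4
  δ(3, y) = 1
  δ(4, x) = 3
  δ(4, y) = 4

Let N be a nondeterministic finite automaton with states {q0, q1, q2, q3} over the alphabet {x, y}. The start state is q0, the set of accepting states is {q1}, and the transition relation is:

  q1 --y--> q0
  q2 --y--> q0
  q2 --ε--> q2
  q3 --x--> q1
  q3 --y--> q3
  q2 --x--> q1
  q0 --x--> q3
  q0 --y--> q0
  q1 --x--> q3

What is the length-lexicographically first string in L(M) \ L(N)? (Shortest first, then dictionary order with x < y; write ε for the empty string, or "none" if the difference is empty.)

ε

The empty string ε is accepted by M but not by N.
Since ε is the unique shortest string, it is the required witness.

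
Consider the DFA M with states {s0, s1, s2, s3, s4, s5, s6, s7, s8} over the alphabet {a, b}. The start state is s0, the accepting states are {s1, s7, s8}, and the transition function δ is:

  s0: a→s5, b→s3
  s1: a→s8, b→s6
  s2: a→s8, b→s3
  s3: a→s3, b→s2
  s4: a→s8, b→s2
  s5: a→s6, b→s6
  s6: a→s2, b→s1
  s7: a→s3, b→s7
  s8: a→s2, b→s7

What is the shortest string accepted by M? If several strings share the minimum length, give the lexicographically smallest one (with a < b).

A breadth-first search from s0 reaches an accepting state first via the path s0 → s5 → s6 → s1 on input aab.
No string of length < 3 is accepted (BFS exhausts all shorter strings without reaching an accepting state), and aab is the lexicographically least accepting string of length 3.

aab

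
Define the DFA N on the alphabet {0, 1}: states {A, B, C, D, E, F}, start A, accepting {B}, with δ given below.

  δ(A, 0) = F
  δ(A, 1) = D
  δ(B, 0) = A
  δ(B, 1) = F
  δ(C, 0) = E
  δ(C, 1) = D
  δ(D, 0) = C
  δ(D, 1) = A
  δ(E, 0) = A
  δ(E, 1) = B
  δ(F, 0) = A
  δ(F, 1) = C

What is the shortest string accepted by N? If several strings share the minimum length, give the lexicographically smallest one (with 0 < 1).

A breadth-first search from A reaches an accepting state first via the path A → F → C → E → B on input 0101.
No string of length < 4 is accepted (BFS exhausts all shorter strings without reaching an accepting state), and 0101 is the lexicographically least accepting string of length 4.

0101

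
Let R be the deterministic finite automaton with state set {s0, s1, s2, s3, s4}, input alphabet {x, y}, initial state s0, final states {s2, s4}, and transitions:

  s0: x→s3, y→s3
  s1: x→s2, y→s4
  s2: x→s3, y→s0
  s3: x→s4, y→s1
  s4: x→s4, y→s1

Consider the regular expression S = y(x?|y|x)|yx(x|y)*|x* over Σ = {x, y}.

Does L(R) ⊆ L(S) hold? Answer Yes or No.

The string xyx is in L(R) but not in L(S).
So L(R) ⊄ L(S).

No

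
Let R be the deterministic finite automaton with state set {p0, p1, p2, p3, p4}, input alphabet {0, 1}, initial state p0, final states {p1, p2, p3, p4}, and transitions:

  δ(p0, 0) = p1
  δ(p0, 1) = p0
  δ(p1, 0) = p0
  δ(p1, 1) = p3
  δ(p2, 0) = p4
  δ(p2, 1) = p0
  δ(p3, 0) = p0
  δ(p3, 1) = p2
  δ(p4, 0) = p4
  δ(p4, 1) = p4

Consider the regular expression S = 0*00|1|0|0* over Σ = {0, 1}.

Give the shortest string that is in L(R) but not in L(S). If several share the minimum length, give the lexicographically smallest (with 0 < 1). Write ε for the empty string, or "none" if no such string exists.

The string 01 is accepted by R but not by S.
No shorter string lies in the difference, and 01 is the lexicographically first length-2 string in L(R) \ L(S).

01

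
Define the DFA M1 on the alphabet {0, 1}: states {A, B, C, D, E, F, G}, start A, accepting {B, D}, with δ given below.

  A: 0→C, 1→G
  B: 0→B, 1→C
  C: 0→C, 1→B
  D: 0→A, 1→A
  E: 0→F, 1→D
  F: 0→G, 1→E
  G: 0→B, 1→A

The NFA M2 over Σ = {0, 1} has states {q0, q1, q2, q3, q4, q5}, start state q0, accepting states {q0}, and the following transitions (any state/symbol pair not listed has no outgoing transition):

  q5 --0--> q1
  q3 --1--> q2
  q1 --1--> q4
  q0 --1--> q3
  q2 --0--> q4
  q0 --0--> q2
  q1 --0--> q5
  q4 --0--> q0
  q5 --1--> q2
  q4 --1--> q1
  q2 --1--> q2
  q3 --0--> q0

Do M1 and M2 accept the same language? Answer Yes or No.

No

The string 01 is accepted by M1 but rejected by M2.
So L(M1) ≠ L(M2).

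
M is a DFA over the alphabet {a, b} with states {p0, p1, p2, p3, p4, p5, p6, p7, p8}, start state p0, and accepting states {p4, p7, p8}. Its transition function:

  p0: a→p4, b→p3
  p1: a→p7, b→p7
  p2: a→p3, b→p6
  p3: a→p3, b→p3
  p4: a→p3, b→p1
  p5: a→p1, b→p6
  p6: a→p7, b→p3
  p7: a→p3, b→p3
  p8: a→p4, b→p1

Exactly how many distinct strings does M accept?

3

The useful subgraph on states {p0, p1, p4, p7} is acyclic, so L(M) is finite; the longest accepting path visits 4 useful states, giving maximum string length 3.
Counting accepting paths from p0 by length: 1 of length 1, 2 of length 3. Total 3.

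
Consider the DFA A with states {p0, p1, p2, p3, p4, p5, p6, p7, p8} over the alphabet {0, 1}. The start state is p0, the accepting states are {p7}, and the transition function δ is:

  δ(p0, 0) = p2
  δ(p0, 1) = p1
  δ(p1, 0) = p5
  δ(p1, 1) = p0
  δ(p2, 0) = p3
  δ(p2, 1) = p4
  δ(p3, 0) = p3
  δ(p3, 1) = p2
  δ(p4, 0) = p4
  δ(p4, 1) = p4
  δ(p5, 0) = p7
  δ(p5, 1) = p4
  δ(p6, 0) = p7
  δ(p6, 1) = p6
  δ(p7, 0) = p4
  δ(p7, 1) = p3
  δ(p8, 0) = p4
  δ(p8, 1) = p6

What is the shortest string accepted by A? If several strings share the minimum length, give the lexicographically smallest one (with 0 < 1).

100

A breadth-first search from p0 reaches an accepting state first via the path p0 → p1 → p5 → p7 on input 100.
No string of length < 3 is accepted (BFS exhausts all shorter strings without reaching an accepting state), and 100 is the lexicographically least accepting string of length 3.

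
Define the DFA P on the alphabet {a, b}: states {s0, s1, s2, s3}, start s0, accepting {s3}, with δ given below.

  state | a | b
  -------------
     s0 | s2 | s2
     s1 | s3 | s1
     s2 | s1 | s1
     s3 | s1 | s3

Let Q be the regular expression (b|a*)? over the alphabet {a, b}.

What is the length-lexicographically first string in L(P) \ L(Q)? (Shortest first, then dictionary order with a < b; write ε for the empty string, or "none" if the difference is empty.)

The string aba is accepted by P but not by Q.
No shorter string lies in the difference, and aba is the lexicographically first length-3 string in L(P) \ L(Q).

aba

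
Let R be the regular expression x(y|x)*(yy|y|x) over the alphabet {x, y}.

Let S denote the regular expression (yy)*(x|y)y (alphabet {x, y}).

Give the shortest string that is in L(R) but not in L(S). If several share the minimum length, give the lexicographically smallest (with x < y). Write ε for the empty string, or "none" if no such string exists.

xx

The string xx is accepted by R but not by S.
No shorter string lies in the difference, and xx is the lexicographically first length-2 string in L(R) \ L(S).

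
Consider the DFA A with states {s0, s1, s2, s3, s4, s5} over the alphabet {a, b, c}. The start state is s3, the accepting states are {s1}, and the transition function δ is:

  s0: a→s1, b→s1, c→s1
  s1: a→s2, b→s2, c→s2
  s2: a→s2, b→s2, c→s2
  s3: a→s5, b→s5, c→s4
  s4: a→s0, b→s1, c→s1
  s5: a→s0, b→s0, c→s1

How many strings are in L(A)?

The useful subgraph on states {s0, s1, s3, s4, s5} is acyclic, so L(A) is finite; the longest accepting path visits 4 useful states, giving maximum string length 3.
Counting accepting paths from s3 by length: 4 of length 2, 15 of length 3. Total 19.

19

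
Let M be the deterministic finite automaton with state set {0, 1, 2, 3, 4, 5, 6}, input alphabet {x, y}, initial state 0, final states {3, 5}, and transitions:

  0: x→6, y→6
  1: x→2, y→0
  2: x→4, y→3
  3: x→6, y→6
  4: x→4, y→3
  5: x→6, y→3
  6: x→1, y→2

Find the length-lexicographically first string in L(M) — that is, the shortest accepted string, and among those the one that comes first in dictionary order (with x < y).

A breadth-first search from 0 reaches an accepting state first via the path 0 → 6 → 2 → 3 on input xyy.
No string of length < 3 is accepted (BFS exhausts all shorter strings without reaching an accepting state), and xyy is the lexicographically least accepting string of length 3.

xyy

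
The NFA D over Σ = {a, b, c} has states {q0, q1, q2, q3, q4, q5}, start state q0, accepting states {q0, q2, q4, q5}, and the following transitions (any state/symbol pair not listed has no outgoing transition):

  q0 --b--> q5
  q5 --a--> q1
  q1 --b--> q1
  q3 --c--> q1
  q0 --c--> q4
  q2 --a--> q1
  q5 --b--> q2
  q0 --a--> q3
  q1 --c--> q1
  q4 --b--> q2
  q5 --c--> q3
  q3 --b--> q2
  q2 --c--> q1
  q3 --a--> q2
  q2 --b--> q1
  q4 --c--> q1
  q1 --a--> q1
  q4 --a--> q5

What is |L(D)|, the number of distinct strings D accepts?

The useful subgraph on states {q0, q2, q3, q4, q5} is acyclic, so L(D) is finite; the longest accepting path visits 5 useful states, giving maximum string length 4.
Counting accepting paths from q0 by length: 1 of length 0, 2 of length 1, 5 of length 2, 3 of length 3, 2 of length 4. Total 13.

13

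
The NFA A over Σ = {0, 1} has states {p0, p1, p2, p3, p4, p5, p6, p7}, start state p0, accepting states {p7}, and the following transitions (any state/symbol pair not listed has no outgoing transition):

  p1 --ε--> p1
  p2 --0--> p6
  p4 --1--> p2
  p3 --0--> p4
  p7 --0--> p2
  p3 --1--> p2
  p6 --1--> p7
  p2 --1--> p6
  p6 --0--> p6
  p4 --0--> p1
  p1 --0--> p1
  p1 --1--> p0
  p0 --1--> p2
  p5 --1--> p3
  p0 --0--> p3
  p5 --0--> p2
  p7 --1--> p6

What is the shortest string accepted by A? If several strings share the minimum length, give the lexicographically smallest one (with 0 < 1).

A breadth-first search from p0 reaches an accepting state first via the path p0 → p2 → p6 → p7 on input 101.
No string of length < 3 is accepted (BFS exhausts all shorter strings without reaching an accepting state), and 101 is the lexicographically least accepting string of length 3.

101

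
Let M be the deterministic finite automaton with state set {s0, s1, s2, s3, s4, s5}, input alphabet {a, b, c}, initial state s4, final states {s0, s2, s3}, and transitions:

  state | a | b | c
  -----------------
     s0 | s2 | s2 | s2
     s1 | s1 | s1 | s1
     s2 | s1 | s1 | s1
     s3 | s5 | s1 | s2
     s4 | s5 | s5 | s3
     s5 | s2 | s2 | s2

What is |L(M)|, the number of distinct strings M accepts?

11

The useful subgraph on states {s2, s3, s4, s5} is acyclic, so L(M) is finite; the longest accepting path visits 4 useful states, giving maximum string length 3.
Counting accepting paths from s4 by length: 1 of length 1, 7 of length 2, 3 of length 3. Total 11.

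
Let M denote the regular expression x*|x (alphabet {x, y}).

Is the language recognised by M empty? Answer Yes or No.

No

The empty string ε matches the expression, so it belongs to L(M).
Since L(M) contains at least one string, it is not empty.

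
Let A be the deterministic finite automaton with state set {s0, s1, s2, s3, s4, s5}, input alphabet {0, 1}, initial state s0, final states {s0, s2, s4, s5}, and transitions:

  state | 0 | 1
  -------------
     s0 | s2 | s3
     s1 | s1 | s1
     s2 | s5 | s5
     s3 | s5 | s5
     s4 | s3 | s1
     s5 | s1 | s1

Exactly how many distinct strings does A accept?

6

The useful subgraph on states {s0, s2, s3, s5} is acyclic, so L(A) is finite; the longest accepting path visits 3 useful states, giving maximum string length 2.
Counting accepting paths from s0 by length: 1 of length 0, 1 of length 1, 4 of length 2. Total 6.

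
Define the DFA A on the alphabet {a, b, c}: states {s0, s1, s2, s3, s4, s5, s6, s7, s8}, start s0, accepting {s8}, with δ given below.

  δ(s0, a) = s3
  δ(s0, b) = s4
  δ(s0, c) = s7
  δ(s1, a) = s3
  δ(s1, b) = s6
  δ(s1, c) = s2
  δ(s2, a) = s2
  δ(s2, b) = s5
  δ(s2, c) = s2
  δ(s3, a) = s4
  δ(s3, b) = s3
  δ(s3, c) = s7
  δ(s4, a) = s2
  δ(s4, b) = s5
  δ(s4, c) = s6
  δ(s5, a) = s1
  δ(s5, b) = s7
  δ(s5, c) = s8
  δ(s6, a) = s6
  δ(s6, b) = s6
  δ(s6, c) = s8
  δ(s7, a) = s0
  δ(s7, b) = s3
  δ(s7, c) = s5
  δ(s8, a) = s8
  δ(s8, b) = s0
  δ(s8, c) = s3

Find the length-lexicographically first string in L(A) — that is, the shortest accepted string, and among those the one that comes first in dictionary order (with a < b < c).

bbc

A breadth-first search from s0 reaches an accepting state first via the path s0 → s4 → s5 → s8 on input bbc.
No string of length < 3 is accepted (BFS exhausts all shorter strings without reaching an accepting state), and bbc is the lexicographically least accepting string of length 3.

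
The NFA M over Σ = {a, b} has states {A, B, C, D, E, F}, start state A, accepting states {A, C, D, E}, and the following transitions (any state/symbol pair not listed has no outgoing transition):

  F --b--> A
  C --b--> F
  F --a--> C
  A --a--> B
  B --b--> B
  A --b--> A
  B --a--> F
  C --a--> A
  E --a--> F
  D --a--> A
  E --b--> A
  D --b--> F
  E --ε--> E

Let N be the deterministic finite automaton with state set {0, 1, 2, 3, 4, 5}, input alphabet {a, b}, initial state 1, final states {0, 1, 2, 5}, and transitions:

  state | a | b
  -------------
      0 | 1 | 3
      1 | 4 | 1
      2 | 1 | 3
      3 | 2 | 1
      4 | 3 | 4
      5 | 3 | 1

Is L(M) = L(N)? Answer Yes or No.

Yes

Exploring the product automaton M × N from the start pair (A, 1), following both machines on each input symbol, reaches 4 state pairs: (A, 1), (B, 4), (F, 3), (C, 2).
M accepts in {A, C, D, E} and N accepts in {0, 1, 2, 5}. In every reachable pair the two components are either both accepting — (A, 1), (C, 2) — or both non-accepting, so no string is accepted by exactly one of the machines: L(M) \ L(N) and L(N) \ L(M) are both empty.
Hence every string is accepted by M iff it is accepted by N, and the two languages coincide.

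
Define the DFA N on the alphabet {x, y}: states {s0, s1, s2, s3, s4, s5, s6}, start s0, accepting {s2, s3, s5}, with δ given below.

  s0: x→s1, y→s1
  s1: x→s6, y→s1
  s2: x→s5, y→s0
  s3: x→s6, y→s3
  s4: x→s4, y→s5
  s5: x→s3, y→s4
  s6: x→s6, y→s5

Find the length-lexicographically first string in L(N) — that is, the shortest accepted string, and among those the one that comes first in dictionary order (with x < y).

xxy

A breadth-first search from s0 reaches an accepting state first via the path s0 → s1 → s6 → s5 on input xxy.
No string of length < 3 is accepted (BFS exhausts all shorter strings without reaching an accepting state), and xxy is the lexicographically least accepting string of length 3.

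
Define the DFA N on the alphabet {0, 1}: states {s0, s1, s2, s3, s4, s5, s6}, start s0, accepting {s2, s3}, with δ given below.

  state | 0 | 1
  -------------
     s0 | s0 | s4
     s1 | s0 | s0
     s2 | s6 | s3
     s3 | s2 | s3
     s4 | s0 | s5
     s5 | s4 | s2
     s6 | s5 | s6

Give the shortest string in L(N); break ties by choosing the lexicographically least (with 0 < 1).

A breadth-first search from s0 reaches an accepting state first via the path s0 → s4 → s5 → s2 on input 111.
No string of length < 3 is accepted (BFS exhausts all shorter strings without reaching an accepting state), and 111 is the lexicographically least accepting string of length 3.

111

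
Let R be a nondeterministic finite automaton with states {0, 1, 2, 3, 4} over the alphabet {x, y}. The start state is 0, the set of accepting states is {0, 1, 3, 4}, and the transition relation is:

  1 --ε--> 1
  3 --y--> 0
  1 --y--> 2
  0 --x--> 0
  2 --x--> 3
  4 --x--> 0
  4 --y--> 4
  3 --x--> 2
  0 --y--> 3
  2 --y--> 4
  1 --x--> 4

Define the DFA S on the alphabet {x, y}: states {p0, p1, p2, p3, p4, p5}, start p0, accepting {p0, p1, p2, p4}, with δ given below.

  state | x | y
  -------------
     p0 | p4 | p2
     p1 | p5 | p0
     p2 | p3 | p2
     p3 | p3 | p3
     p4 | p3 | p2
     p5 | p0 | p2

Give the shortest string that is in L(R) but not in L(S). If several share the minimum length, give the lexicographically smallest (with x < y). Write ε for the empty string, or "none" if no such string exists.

The string xx is accepted by R but not by S.
No shorter string lies in the difference, and xx is the lexicographically first length-2 string in L(R) \ L(S).

xx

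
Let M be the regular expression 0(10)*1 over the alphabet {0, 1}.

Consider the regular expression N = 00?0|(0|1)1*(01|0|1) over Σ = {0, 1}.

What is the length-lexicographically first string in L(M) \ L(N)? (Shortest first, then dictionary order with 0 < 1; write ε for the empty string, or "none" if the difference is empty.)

The string 010101 is accepted by M but not by N.
No shorter string lies in the difference, and 010101 is the lexicographically first length-6 string in L(M) \ L(N).

010101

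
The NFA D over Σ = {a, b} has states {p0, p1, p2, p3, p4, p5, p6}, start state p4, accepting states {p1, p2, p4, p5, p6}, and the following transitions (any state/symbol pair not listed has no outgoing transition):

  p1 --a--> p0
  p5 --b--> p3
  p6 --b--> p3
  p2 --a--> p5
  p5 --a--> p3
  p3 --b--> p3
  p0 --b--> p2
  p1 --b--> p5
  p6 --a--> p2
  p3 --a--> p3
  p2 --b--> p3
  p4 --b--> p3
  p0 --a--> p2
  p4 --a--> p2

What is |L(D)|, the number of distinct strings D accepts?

3

The useful subgraph on states {p2, p4, p5} is acyclic, so L(D) is finite; the longest accepting path visits 3 useful states, giving maximum string length 2.
Counting accepting paths from p4 by length: 1 of length 0, 1 of length 1, 1 of length 2. Total 3.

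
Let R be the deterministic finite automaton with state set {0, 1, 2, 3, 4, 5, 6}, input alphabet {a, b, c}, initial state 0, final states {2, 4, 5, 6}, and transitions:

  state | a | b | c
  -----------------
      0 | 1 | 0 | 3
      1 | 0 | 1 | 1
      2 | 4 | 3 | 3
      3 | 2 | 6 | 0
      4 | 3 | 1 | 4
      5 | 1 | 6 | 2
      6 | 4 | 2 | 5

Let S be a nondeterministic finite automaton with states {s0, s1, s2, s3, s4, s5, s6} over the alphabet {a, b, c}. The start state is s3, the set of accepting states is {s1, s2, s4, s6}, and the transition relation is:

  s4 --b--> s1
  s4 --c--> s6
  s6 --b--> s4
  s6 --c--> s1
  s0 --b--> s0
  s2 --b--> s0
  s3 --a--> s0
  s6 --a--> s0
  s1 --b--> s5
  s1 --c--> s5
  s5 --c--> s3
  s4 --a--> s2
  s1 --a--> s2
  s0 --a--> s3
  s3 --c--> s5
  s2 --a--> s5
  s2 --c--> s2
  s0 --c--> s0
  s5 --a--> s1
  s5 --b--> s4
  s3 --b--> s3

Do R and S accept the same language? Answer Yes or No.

Exploring the product automaton R × S from the start pair (0, s3), following both machines on each input symbol, reaches 7 state pairs: (0, s3), (1, s0), (3, s5), (2, s1), (6, s4), (4, s2), (5, s6).
R accepts in {2, 4, 5, 6} and S accepts in {s1, s2, s4, s6}. In every reachable pair the two components are either both accepting — (2, s1), (6, s4), (4, s2), (5, s6) — or both non-accepting, so no string is accepted by exactly one of the machines: L(R) \ L(S) and L(S) \ L(R) are both empty.
Hence every string is accepted by R iff it is accepted by S, and the two languages coincide.

Yes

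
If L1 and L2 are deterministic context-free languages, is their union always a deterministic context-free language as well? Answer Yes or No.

No

{aⁿbⁿ : n≥0} and {aⁿb²ⁿ : n≥0} are each accepted by a deterministic PDA (push the a's; pop one per b, respectively one per two b's), but their union U is not. Suppose a DPDA M accepted U. Being deterministic, M has a single run on aⁿb²ⁿ, and since aⁿbⁿ ∈ U that run passes through an accepting configuration right after consuming the prefix aⁿbⁿ and then goes on to accept again after n more b's. Build an ordinary (nondeterministic) PDA M′ that simulates M on a's and b's and, at any moment when M is in an accepting state, may switch to a second mode in which it reads only c's, feeding each c to M as a b; M′ accepts when M does. Then M′ accepts aⁱbʲcᵏ (k≥1) exactly when both aⁱbʲ ∈ U and aⁱbʲ⁺ᵏ ∈ U, and checking the four cases (i=j or j=2i, combined with j+k=i or j+k=2i) leaves only i=j=k: so L(M′) ∩ a*b*c⁺ = {aⁿbⁿcⁿ : n≥1} would be context-free, which it is not (pumping lemma) — contradiction. (The union is an unambiguous CFL; it is determinism, not unambiguity, that fails.)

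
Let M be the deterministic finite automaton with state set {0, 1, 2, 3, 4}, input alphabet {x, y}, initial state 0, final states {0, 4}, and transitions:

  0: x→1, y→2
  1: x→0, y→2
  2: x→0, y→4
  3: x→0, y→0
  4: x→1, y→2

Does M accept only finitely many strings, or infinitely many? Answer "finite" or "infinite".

infinite

State 0 is reachable from the start and can reach an accepting state, and it lies on the cycle 0 → 1 → 0.
Traversing that cycle any number of times yields accepted strings of unbounded length, so the language is infinite.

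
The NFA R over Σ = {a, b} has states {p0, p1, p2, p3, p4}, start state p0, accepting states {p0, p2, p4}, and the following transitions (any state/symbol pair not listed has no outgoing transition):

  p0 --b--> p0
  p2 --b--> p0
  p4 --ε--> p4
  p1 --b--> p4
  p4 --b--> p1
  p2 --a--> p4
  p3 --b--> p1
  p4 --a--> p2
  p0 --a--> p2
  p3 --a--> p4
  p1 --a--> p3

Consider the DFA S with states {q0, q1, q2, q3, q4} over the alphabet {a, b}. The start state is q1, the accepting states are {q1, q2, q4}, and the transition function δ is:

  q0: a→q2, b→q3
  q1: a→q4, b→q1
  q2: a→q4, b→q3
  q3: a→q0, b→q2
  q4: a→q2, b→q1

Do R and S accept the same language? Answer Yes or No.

Yes

Exploring the product automaton R × S from the start pair (p0, q1), following both machines on each input symbol, reaches 5 state pairs: (p0, q1), (p2, q4), (p4, q2), (p1, q3), (p3, q0).
R accepts in {p0, p2, p4} and S accepts in {q1, q2, q4}. In every reachable pair the two components are either both accepting — (p0, q1), (p2, q4), (p4, q2) — or both non-accepting, so no string is accepted by exactly one of the machines: L(R) \ L(S) and L(S) \ L(R) are both empty.
Hence every string is accepted by R iff it is accepted by S, and the two languages coincide.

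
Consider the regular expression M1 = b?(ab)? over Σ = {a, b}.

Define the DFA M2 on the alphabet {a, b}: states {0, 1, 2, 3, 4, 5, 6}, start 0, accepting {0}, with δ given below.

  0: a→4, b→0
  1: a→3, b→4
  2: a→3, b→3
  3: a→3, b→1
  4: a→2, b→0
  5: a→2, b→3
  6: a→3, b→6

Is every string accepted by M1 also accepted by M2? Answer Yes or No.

Yes

Converting the expression M1 to a DFA (subset construction, then merging equivalent states) gives the minimal DFA with states {r0, r1, r2, r3, r4}, start state r0, accepting states {r0, r2, r4} and transitions r0: a→r1, b→r2; r1: a→r3, b→r4; r2: a→r1, b→r3; r3: a→r3, b→r3; r4: a→r3, b→r3.
Exploring the product automaton M1 × M2 from the start pair (r0, 0), following both machines on each input symbol, reaches 9 state pairs: (r0, 0), (r1, 4), (r2, 0), (r3, 2), (r4, 0), (r3, 0), (r3, 3), (r3, 4), (r3, 1).
M1 accepts in {r0, r2, r4} and M2 accepts in {0}. The reachable pairs whose M1-component is accepting are (r0, 0), (r2, 0), (r4, 0); in each of them the M2-component is accepting too, so the product for L(M1) \ L(M2) (M1-component accepting, M2-component rejecting) has no reachable accepting pair and the difference is empty.
Hence every string in L(M1) is also in L(M2).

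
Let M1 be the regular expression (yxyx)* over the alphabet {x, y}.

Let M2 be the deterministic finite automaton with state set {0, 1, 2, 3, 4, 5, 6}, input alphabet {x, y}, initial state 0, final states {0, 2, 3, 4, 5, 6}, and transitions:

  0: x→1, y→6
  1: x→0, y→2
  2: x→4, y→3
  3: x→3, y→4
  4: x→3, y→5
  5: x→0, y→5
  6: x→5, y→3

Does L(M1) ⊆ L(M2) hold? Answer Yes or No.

Yes

Converting the expression M1 to a DFA (subset construction, then merging equivalent states) gives the minimal DFA with states {r0, r1, r2, r3, r4}, start state r0, accepting states {r0} and transitions r0: x→r1, y→r2; r1: x→r1, y→r1; r2: x→r3, y→r1; r3: x→r1, y→r4; r4: x→r0, y→r1.
Exploring the product automaton M1 × M2 from the start pair (r0, 0), following both machines on each input symbol, reaches 11 state pairs: (r0, 0), (r1, 1), (r2, 6), (r1, 0), (r1, 2), (r3, 5), (r1, 3), (r1, 6), (r1, 4), (r4, 5), (r1, 5).
M1 accepts in {r0} and M2 accepts in {0, 2, 3, 4, 5, 6}. The reachable pairs whose M1-component is accepting are (r0, 0); in each of them the M2-component is accepting too, so the product for L(M1) \ L(M2) (M1-component accepting, M2-component rejecting) has no reachable accepting pair and the difference is empty.
Hence every string in L(M1) is also in L(M2).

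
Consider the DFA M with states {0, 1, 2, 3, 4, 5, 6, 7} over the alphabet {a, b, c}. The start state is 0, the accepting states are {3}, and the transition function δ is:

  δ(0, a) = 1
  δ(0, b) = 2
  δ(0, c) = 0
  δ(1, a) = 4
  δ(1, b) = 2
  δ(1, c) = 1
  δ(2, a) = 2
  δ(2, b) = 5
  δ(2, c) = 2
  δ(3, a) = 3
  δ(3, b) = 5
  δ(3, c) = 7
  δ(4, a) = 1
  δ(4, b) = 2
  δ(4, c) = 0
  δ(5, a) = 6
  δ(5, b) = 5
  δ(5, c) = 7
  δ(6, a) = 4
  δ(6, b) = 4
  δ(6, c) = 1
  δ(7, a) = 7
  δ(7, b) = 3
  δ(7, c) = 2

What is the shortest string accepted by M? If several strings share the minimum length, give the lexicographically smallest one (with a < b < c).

bbcb

A breadth-first search from 0 reaches an accepting state first via the path 0 → 2 → 5 → 7 → 3 on input bbcb.
No string of length < 4 is accepted (BFS exhausts all shorter strings without reaching an accepting state), and bbcb is the lexicographically least accepting string of length 4.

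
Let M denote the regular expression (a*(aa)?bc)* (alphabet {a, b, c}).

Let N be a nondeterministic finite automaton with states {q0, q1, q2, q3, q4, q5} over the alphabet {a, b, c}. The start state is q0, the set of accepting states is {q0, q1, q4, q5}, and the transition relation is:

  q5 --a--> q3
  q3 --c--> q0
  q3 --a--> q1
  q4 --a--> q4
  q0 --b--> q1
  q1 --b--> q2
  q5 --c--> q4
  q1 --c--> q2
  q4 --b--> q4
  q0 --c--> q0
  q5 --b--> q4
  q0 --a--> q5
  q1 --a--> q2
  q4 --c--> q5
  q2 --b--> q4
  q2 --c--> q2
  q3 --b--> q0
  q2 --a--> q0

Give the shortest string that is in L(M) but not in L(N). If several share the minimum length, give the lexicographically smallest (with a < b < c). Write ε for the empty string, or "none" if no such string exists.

bc

The string bc is accepted by M but not by N.
No shorter string lies in the difference, and bc is the lexicographically first length-2 string in L(M) \ L(N).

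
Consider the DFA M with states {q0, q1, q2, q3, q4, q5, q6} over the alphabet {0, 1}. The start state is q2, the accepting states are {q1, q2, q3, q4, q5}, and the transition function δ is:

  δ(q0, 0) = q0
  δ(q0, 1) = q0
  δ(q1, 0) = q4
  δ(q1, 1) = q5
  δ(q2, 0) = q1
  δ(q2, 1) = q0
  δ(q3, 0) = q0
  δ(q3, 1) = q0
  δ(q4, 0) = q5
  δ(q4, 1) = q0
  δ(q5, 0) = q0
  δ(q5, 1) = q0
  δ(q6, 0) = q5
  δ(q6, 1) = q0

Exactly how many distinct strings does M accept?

5

The useful subgraph on states {q1, q2, q4, q5} is acyclic, so L(M) is finite; the longest accepting path visits 4 useful states, giving maximum string length 3.
Counting accepting paths from q2 by length: 1 of length 0, 1 of length 1, 2 of length 2, 1 of length 3. Total 5.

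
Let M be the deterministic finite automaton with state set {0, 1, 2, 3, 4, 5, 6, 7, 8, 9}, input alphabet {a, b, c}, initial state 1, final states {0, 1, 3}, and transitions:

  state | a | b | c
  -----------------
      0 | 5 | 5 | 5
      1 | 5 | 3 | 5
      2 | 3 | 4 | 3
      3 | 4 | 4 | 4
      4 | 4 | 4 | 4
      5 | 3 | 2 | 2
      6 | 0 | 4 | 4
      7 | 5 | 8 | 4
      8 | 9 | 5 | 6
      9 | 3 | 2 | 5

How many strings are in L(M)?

The useful subgraph on states {1, 2, 3, 5} is acyclic, so L(M) is finite; the longest accepting path visits 4 useful states, giving maximum string length 3.
Counting accepting paths from 1 by length: 1 of length 0, 1 of length 1, 2 of length 2, 8 of length 3. Total 12.

12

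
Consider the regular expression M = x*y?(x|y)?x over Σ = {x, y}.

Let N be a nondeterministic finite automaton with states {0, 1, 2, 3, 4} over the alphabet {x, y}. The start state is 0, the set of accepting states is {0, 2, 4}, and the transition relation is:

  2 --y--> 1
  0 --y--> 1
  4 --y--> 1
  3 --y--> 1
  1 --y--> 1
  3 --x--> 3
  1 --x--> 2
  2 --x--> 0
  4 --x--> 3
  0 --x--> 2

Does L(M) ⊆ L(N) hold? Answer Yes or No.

Converting the expression M to a DFA (subset construction, then merging equivalent states) gives the minimal DFA with states {m0, m1, m2, m3, m4, m5, m6}, start state m0, accepting states {m1, m3, m5} and transitions m0: x→m1, y→m2; m1: x→m1, y→m2; m2: x→m3, y→m4; m3: x→m5, y→m6; m4: x→m5, y→m6; m5: x→m6, y→m6; m6: x→m6, y→m6.
Exploring the product automaton M × N from the start pair (m0, 0), following both machines on each input symbol, reaches 11 state pairs: (m0, 0), (m1, 2), (m2, 1), (m1, 0), (m3, 2), (m4, 1), (m5, 0), (m6, 1), (m5, 2), (m6, 2), (m6, 0).
M accepts in {m1, m3, m5} and N accepts in {0, 2, 4}. The reachable pairs whose M-component is accepting are (m1, 2), (m1, 0), (m3, 2), (m5, 0), (m5, 2); in each of them the N-component is accepting too, so the product for L(M) \ L(N) (M-component accepting, N-component rejecting) has no reachable accepting pair and the difference is empty.
Hence every string in L(M) is also in L(N).

Yes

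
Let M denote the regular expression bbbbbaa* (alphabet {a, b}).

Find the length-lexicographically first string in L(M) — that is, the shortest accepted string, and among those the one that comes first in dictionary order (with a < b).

By inspection of the expression, no string of length less than 6 matches, and bbbbba is the lexicographically first match of length 6.

bbbbba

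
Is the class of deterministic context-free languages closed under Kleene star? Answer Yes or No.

No

L = {c aⁿbⁿ : n≥0} ∪ {cc aⁿb²ⁿ : n≥0} is a DCFL (the number of leading c's fixes which ratio the DPDA checks), but L* is not. Every word of L starts with c, so in a factorisation of the string cc aⁱbʲ (i≥1) into words of L each factor begins at one of the two c's: either the whole string is a single word of L (forcing j = 2i), or it splits as c · (c aⁱbʲ) with c ∈ L (take n = 0) and c aⁱbʲ ∈ L (forcing j = i). Thus L* ∩ cca⁺b* = {cc aⁿbⁿ : n≥1} ∪ {cc aⁿb²ⁿ : n≥1}. A DPDA for L* would give one for this intersection with a regular set, and, started from its configuration after reading cc, one for {aⁿbⁿ : n≥1} ∪ {aⁿb²ⁿ : n≥1}, which no deterministic PDA accepts (a DPDA for it would have a single run on aⁿb²ⁿ, accepting after the prefix aⁿbⁿ and accepting again after n more b's; an ordinary PDA that simulates it on a's and b's and, at any moment when it is accepting, may switch to reading only a fresh letter d while feeding each d to the simulation as a b, would accept aⁱbʲdᵏ (k≥1) exactly when both aⁱbʲ and aⁱbʲ⁺ᵏ are in the language, i.e. its language intersected with the regular set a*b*d⁺ would be exactly {aⁿbⁿdⁿ : n≥1} — impossible, since context-free languages are closed under intersection with regular sets and {aⁿbⁿdⁿ} is not context-free). So L* is not a DCFL.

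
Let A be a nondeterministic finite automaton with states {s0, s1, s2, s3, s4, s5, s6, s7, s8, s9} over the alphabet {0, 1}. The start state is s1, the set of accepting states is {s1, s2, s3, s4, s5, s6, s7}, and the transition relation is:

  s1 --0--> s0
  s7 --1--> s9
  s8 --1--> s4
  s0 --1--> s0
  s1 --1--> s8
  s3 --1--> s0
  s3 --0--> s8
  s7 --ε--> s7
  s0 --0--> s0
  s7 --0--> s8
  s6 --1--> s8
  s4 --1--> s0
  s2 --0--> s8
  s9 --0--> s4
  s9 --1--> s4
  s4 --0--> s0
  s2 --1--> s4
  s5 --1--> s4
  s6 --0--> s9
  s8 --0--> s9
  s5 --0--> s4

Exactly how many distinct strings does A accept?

The useful subgraph on states {s1, s4, s8, s9} is acyclic, so L(A) is finite; the longest accepting path visits 4 useful states, giving maximum string length 3.
Counting accepting paths from s1 by length: 1 of length 0, 1 of length 2, 2 of length 3. Total 4.

4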